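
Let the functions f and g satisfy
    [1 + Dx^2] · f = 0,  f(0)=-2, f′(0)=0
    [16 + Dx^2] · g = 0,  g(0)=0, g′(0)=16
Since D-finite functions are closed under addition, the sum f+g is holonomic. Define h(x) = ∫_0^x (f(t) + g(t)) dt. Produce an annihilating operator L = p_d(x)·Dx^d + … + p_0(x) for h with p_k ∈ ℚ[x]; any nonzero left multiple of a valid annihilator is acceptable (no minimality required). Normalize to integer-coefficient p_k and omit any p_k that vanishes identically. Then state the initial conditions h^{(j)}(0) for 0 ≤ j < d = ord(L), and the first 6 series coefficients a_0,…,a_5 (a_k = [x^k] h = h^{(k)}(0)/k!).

f: a_k = -2, 0, 1, 0, -1/12, 0, …
g: a_k = 0, 16, 0, -128/3, 0, 512/15, …
Weyl lclm of L_f,L_g ⇒ L₀ (ord ≤ 4).
∫: right-multiply L₀ by Dx.
L = 16·Dx + 17·Dx^3 + Dx^5  (order 5).
h: a_k = 0, -2, 8, 1/3, -32/3, -1/60, …
ICs: h(0) = 0, h′(0) = -2, h′′(0) = 16, h′′′(0) = 2, h′′′′(0) = -256.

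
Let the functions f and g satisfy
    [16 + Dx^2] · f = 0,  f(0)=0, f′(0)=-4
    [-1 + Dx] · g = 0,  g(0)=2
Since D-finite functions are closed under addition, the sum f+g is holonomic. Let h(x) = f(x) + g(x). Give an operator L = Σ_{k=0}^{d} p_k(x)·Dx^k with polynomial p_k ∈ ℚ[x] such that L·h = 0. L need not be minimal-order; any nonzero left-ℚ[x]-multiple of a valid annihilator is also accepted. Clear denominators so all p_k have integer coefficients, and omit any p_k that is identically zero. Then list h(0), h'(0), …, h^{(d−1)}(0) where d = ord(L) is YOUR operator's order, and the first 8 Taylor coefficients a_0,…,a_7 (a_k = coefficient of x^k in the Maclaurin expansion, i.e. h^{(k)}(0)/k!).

f: a_k = 0, -4, 0, 32/3, 0, -128/15, 0, 1024/315, …
g: a_k = 2, 2, 1, 1/3, 1/12, 1/60, 1/360, 1/2520, …
f+g: L₀ = lclm(L_f,L_g), ord ≤ 2+1.
L = -16 + 16·Dx - Dx^2 + Dx^3  (order 3).
h: a_k = 2, -2, 1, 11, 1/12, -511/60, 1/360, 2731/840, …
ICs: h(0) = 2, h′(0) = -2, h′′(0) = 2.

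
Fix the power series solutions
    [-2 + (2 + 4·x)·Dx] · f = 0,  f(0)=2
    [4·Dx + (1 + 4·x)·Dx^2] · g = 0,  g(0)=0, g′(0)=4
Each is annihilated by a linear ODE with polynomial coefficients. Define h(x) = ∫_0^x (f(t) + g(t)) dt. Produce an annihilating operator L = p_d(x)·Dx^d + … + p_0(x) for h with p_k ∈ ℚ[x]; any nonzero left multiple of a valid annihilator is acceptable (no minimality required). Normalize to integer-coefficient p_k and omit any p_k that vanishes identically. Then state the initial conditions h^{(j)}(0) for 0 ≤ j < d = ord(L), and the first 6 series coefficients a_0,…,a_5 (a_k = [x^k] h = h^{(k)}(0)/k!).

f: a_k = 2, 2, -1, 1, -5/4, 7/4, …
g: a_k = 0, 4, -8, 64/3, -64, 1024/5, …
Sum ⇒ L₀ = lclm(L_f,L_g) in ℚ(x)⟨Dx⟩.
∫: right-multiply L₀ by Dx.
L = (20 + 16·x)·Dx^2 + (29 + 104·x + 80·x^2)·Dx^3 + (3 + 22·x + 48·x^2 + 32·x^3)·Dx^4  (order 4).
h: a_k = 0, 2, 3, -3, 67/12, -261/20, …
ICs: h(0) = 0, h′(0) = 2, h′′(0) = 6, h′′′(0) = -18.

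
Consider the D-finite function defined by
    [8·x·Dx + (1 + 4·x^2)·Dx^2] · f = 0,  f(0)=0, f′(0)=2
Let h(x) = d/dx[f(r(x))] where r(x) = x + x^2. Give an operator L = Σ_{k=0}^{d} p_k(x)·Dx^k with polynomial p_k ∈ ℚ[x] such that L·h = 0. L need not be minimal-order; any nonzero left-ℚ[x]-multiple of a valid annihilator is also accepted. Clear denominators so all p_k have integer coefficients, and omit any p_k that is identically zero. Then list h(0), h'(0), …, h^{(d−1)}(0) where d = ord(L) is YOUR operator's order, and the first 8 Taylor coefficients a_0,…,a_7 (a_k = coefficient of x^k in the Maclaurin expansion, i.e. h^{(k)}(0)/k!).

f: a_k = 0, 2, 0, -8/3, 0, 32/5, 0, -128/7, …
L₀ from L_f via x↦r, Dx↦r'^{-1}Dx.
Derive L from L₀ (diff closure).
L = (-2 + 8·x + 32·x^2 + 48·x^3 + 24·x^4) + (1 + 2·x + 4·x^2 + 16·x^3 + 20·x^4 + 8·x^5)·Dx  (order 1).
h: a_k = 2, 4, -8, -32, -8, 176, 320, -512, …
ICs: h(0) = 2.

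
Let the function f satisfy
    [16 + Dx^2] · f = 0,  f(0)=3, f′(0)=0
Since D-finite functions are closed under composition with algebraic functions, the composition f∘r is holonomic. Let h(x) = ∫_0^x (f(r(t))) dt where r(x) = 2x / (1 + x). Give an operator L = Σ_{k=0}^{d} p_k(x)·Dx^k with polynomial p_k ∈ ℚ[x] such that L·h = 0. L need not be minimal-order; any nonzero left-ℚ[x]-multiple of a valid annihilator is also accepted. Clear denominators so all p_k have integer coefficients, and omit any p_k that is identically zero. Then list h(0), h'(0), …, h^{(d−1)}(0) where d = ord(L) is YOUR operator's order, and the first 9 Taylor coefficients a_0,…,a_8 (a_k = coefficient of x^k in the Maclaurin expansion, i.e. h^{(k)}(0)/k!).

f: a_k = 3, 0, -24, 0, 32, 0, -256/15, 0, 512/105, …
f∘r: x↦r, Dx↦Dx/r' in L_f ⇒ L₀.
Integrate: L := L₀·Dx.
L = 64·Dx + (2 + 6·x + 6·x^2 + 2·x^3)·Dx^2 + (1 + 4·x + 6·x^2 + 4·x^3 + x^4)·Dx^3  (order 3).
h: a_k = 0, 3, 0, -32, 48, 224/5, -832/3, 53216/105, -1944/5, …
ICs: h(0) = 0, h′(0) = 3, h′′(0) = 0.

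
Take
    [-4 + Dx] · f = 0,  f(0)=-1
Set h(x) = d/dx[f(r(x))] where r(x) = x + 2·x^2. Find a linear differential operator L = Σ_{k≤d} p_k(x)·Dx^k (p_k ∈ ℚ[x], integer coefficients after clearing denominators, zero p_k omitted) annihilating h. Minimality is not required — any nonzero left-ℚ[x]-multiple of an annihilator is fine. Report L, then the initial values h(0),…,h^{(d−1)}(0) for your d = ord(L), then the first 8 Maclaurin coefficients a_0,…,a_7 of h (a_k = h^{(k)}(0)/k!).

L = (8 + 32·x + 64·x^2) + (-1 - 4·x)·Dx  (order 1).
h: a_k = -4, -32, -128, -1280/3, -3328/3, -38912/15, -237568/45, -3129344/315, …
ICs: h(0) = -4.

f: a_k = -1, -4, -8, -32/3, -32/3, -128/15, -256/45, -1024/315, …
h₀=f(r): pull back L_f along r ⇒ L₀.
h=h₀': d/dx-closure on L₀ ⇒ L.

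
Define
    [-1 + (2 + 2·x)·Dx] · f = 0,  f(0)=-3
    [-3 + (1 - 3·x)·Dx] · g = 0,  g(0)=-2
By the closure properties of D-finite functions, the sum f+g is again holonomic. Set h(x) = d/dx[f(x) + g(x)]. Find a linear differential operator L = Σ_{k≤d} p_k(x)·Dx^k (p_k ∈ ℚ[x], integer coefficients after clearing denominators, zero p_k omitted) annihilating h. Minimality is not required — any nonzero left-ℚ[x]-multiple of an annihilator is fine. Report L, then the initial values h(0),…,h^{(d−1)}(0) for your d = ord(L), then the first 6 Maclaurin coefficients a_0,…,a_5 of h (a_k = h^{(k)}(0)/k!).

L = (-126 - 54·x) + (-213 - 450·x - 189·x^2)·Dx + (26 - 34·x - 114·x^2 - 54·x^3)·Dx^2  (order 2).
h: a_k = -15/2, -141/4, -2601/16, -20721/32, -622185/256, -4478787/512, …
ICs: h(0) = -15/2, h′(0) = -141/4.

f: a_k = -3, -3/2, 3/8, -3/16, 15/128, -21/256, …
g: a_k = -2, -6, -18, -54, -162, -486, …
h₀=f+g: left-lcm gives L₀, ord ≤ 2.
Derive L from L₀ (diff closure).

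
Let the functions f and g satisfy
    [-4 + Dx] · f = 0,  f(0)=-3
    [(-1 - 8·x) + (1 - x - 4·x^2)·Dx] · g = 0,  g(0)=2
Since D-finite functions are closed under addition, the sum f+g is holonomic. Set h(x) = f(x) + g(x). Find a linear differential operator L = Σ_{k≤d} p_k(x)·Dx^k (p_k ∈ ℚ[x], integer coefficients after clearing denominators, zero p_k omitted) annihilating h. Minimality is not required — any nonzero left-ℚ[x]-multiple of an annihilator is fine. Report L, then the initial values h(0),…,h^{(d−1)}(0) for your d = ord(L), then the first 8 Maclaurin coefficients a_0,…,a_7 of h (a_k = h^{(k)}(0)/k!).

f: a_k = -3, -12, -24, -32, -32, -128/5, -256/15, -1024/105, …
g: a_k = 2, 2, 10, 18, 58, 130, 362, 882, …
L₀ := lclm(L_f,L_g); ord L₀ ≤ 1+1.
L = (24 - 16·x + 576·x^2 + 512·x^3) + (6 - 56·x - 208·x^2 + 128·x^3 + 256·x^4)·Dx + (-3 + 15·x + 16·x^2 - 64·x^3 - 64·x^4)·Dx^2  (order 2).
h: a_k = -1, -10, -14, -14, 26, 522/5, 5174/15, 91586/105, …
ICs: h(0) = -1, h′(0) = -10.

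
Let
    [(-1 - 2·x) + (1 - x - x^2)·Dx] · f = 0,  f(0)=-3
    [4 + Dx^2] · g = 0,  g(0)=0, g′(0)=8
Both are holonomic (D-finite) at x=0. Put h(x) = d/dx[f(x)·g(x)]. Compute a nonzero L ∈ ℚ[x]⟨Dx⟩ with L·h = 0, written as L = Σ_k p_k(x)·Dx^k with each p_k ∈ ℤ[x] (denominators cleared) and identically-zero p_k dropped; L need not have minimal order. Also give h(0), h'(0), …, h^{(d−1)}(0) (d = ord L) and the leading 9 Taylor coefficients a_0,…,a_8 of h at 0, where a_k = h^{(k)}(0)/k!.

L = (-6 - 16·x - 8·x^2 + 16·x^3 + 8·x^4) + (-1 + 2·x + 12·x^2 + 8·x^3)·Dx + (1 - 3·x - x^2 + 4·x^3 + 2·x^4)·Dx^2  (order 2).
h: a_k = -24, -48, -96, -224, -456, -4416/5, -5000/3, -323648/105, -16832/3, …
ICs: h(0) = -24, h′(0) = -48.

f: a_k = -3, -3, -6, -9, -15, -24, -39, -63, -102, …
g: a_k = 0, 8, 0, -16/3, 0, 16/15, 0, -32/315, 0, …
f·g: L₀ = L_f ⊗_s L_g, ord ≤ 1·2.
Derive L from L₀ (diff closure).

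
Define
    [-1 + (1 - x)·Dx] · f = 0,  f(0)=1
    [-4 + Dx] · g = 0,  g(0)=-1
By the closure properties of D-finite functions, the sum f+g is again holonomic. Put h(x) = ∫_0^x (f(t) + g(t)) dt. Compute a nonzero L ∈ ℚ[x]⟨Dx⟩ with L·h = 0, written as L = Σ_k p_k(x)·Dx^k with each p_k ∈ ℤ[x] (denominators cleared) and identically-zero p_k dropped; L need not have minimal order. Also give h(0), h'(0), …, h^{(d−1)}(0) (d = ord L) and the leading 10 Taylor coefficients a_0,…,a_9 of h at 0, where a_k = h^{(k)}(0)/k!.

L = (8 - 16·x)·Dx + (-14 + 32·x - 16·x^2)·Dx^2 + (3 - 7·x + 4·x^2)·Dx^3  (order 3).
h: a_k = 0, 0, -3/2, -7/3, -29/12, -29/15, -113/90, -211/315, -709/2520, -197/2835, …
ICs: h(0) = 0, h′(0) = 0, h′′(0) = -3.

f: a_k = 1, 1, 1, 1, 1, 1, 1, 1, 1, 1, …
g: a_k = -1, -4, -8, -32/3, -32/3, -128/15, -256/45, -1024/315, -512/315, -2048/2835, …
h₀=f+g: left-lcm gives L₀, ord ≤ 2.
h=∫₀ˣh₀: take L = L₀·Dx.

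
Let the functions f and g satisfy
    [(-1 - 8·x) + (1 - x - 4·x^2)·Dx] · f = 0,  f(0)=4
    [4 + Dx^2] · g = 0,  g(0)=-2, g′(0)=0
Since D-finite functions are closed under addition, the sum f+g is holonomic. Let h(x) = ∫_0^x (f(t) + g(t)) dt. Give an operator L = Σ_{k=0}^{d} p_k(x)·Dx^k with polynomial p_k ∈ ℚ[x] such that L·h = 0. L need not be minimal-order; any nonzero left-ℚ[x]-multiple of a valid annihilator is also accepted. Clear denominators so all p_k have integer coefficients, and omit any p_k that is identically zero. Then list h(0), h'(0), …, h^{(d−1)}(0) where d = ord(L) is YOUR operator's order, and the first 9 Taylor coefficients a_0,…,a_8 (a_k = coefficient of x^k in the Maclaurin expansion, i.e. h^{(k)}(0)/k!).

f: a_k = 4, 4, 20, 36, 116, 260, 724, 1764, 4660, …
g: a_k = -2, 0, 4, 0, -4/3, 0, 8/45, 0, -4/315, …
h₀=f+g: left-lcm gives L₀, ord ≤ 3.
∫: right-multiply L₀ by Dx.
L = (116 + 1008·x + 968·x^2 + 2688·x^3 + 640·x^4 + 1024·x^5)·Dx + (-28 - 4·x + 8·x^2 + 200·x^3 + 480·x^4 + 384·x^5 + 512·x^6)·Dx^2 + (29 + 252·x + 242·x^2 + 672·x^3 + 160·x^4 + 256·x^5)·Dx^3 + (-7 - x + 2·x^2 + 50·x^3 + 120·x^4 + 96·x^5 + 128·x^6)·Dx^4  (order 4).
h: a_k = 0, 2, 2, 8, 9, 344/15, 130/3, 32588/315, 441/2, …
ICs: h(0) = 0, h′(0) = 2, h′′(0) = 4, h′′′(0) = 48.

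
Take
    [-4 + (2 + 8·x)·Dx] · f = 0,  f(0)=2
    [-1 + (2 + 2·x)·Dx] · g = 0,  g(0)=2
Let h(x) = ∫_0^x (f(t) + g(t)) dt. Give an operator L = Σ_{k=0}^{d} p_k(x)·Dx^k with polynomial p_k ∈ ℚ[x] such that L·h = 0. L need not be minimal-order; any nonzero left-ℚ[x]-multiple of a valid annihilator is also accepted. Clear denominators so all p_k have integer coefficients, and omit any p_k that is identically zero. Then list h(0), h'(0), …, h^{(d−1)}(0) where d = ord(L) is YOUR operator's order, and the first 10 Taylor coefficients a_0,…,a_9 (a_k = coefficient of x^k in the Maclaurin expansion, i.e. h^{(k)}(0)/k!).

L = -2·Dx + (5 + 8·x)·Dx^2 + (2 + 10·x + 8·x^2)·Dx^3  (order 3).
h: a_k = 0, 4, 5/2, -17/12, 65/32, -257/64, 7175/768, -12291/512, 540705/8192, -9371791/49152, …
ICs: h(0) = 0, h′(0) = 4, h′′(0) = 5.

f: a_k = 2, 4, -4, 8, -20, 56, -168, 528, -1716, 5720, …
g: a_k = 2, 1, -1/4, 1/8, -5/64, 7/128, -21/512, 33/1024, -429/16384, 715/32768, …
f+g: L₀ = lclm(L_f,L_g), ord ≤ 1+1.
Integrate: L := L₀·Dx.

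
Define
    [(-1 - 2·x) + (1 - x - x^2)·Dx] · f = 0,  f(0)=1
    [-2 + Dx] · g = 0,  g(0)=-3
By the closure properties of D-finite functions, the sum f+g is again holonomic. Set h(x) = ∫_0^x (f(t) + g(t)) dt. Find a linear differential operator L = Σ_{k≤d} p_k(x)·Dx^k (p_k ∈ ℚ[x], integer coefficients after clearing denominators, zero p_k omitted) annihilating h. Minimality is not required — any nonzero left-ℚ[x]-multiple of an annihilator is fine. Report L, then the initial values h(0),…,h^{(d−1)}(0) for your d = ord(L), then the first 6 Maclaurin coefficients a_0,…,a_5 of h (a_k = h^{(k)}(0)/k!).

f: a_k = 1, 1, 2, 3, 5, 8, …
g: a_k = -3, -6, -6, -4, -2, -4/5, …
h₀=f+g: left-lcm gives L₀, ord ≤ 2.
Integrate: L := L₀·Dx.
L = (-4 - 8·x - 24·x^2 - 8·x^3)·Dx + (14·x + 10·x^2 - 8·x^3 - 4·x^4)·Dx^2 + (1 - 5·x + x^2 + 6·x^3 + 2·x^4)·Dx^3  (order 3).
h: a_k = 0, -2, -5/2, -4/3, -1/4, 3/5, …
ICs: h(0) = 0, h′(0) = -2, h′′(0) = -5.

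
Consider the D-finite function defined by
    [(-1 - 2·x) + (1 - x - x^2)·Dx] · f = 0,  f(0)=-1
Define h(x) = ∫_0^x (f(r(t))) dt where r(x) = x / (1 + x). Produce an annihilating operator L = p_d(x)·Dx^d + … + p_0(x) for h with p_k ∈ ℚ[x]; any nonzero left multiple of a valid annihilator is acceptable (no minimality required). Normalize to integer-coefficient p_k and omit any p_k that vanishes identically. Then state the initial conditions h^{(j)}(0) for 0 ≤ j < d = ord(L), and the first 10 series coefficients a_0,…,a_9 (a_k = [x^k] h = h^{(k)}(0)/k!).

L = (1 + 3·x)·Dx + (-1 - 2·x + x^3)·Dx^2  (order 2).
h: a_k = 0, -1, -1/2, -1/3, 0, -1/5, 1/6, -2/7, 3/8, -5/9, …
ICs: h(0) = 0, h′(0) = -1.

f: a_k = -1, -1, -2, -3, -5, -8, -13, -21, -34, -55, …
L₀ from L_f via x↦r, Dx↦r'^{-1}Dx.
Integrate: L := L₀·Dx.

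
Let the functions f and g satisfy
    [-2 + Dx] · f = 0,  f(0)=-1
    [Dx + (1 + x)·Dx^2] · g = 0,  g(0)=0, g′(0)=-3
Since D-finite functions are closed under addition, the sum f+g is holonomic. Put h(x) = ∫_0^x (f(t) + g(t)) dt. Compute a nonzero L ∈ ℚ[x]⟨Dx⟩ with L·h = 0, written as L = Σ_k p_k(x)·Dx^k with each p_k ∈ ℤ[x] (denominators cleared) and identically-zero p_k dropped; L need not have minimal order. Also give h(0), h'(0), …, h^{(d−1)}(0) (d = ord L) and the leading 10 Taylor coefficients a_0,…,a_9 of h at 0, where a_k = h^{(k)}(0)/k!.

L = (-8 - 4·x)·Dx^2 + (-2 - 8·x - 4·x^2)·Dx^3 + (3 + 5·x + 2·x^2)·Dx^4  (order 4).
h: a_k = 0, -1, -5/2, -1/6, -7/12, 1/60, -13/90, 37/630, -143/2520, 929/22680, …
ICs: h(0) = 0, h′(0) = -1, h′′(0) = -5, h′′′(0) = -1.

f: a_k = -1, -2, -2, -4/3, -2/3, -4/15, -4/45, -8/315, -2/315, -4/2835, …
g: a_k = 0, -3, 3/2, -1, 3/4, -3/5, 1/2, -3/7, 3/8, -1/3, …
L₀ := lclm(L_f,L_g); ord L₀ ≤ 1+2.
∫: right-multiply L₀ by Dx.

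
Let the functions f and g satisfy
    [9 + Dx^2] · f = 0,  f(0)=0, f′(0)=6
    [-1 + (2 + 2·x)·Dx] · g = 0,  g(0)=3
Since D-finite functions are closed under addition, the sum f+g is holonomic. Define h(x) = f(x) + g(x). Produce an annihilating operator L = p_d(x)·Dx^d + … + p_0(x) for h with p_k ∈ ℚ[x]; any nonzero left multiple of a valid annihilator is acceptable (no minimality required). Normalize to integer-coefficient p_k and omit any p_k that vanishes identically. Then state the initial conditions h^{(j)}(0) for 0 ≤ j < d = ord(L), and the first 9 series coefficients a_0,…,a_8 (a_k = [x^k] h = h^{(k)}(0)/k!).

L = (-351 - 648·x - 324·x^2) + (630 + 1926·x + 1944·x^2 + 648·x^3)·Dx + (-39 - 72·x - 36·x^2)·Dx^2 + (70 + 214·x + 216·x^2 + 72·x^3)·Dx^3  (order 3).
h: a_k = 3, 15/2, -3/8, -141/16, -15/128, 5289/1280, -63/1024, -58743/71680, -1287/32768, …
ICs: h(0) = 3, h′(0) = 15/2, h′′(0) = -3/4.

f: a_k = 0, 6, 0, -9, 0, 81/20, 0, -243/280, 0, …
g: a_k = 3, 3/2, -3/8, 3/16, -15/128, 21/256, -63/1024, 99/2048, -1287/32768, …
f+g: L₀ = lclm(L_f,L_g), ord ≤ 2+1.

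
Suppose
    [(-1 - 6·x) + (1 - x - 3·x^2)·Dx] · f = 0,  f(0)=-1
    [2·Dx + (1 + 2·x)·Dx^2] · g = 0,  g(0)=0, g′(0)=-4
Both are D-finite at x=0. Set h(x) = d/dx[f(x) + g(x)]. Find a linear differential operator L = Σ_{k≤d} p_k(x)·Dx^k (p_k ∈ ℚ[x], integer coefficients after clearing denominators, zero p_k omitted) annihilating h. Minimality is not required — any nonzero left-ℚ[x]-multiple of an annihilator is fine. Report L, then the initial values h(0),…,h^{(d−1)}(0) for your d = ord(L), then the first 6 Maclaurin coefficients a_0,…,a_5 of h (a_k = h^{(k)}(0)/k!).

L = (74 + 412·x + 948·x^2 + 864·x^3 + 648·x^4) + (17 + 212·x + 890·x^2 + 1644·x^3 + 1764·x^4 + 1080·x^5)·Dx + (-5 - 27·x - 33·x^2 + 68·x^3 + 276·x^4 + 396·x^5 + 216·x^6)·Dx^2  (order 2).
h: a_k = -5, 0, -37, -44, -264, -454, …
ICs: h(0) = -5, h′(0) = 0.

f: a_k = -1, -1, -4, -7, -19, -40, …
g: a_k = 0, -4, 4, -16/3, 8, -64/5, …
Weyl lclm of L_f,L_g ⇒ L₀ (ord ≤ 3).
h=h₀': d/dx-closure on L₀ ⇒ L.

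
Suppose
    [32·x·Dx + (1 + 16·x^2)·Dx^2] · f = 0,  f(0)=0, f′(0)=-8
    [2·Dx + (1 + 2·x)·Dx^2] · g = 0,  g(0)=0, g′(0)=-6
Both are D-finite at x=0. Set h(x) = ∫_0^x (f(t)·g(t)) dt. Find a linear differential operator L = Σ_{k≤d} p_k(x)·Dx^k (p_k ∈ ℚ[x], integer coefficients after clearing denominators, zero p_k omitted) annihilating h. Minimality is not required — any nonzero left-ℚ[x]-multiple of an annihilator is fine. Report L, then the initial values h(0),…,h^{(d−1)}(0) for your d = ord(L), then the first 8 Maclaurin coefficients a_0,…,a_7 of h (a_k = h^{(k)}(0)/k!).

f: a_k = 0, -8, 0, 128/3, 0, -2048/5, 0, 32768/7, …
g: a_k = 0, -6, 6, -8, 12, -96/5, 32, -384/7, …
Sym-product of L_f,L_g gives L₀ (≤ ord 4).
∫: right-multiply L₀ by Dx.
L = (2304 + 8960·x + 114688·x^2 + 552960·x^3 + 983040·x^4 + 851968·x^5 + 1048576·x^7)·Dx^2 + (1032 + 14720·x + 111872·x^2 + 616448·x^3 + 1884160·x^4 + 3047424·x^5 + 2293760·x^6 + 1572864·x^7 + 3670016·x^8)·Dx^3 + (72 + 2512·x + 19968·x^2 + 99072·x^3 + 393216·x^4 + 1019904·x^5 + 1572864·x^6 + 1376256·x^7 + 1572864·x^8 + 2097152·x^9)·Dx^4 + (17 + 132·x + 964·x^2 + 4864·x^3 + 18432·x^4 + 55296·x^5 + 129024·x^6 + 196608·x^7 + 196608·x^8 + 262144·x^9 + 262144·x^10)·Dx^5  (order 5).
h: a_k = 0, 0, 0, 16, -12, -192/5, 80/3, 4864/15, …
ICs: h(0) = 0, h′(0) = 0, h′′(0) = 0, h′′′(0) = 96, h′′′′(0) = -288.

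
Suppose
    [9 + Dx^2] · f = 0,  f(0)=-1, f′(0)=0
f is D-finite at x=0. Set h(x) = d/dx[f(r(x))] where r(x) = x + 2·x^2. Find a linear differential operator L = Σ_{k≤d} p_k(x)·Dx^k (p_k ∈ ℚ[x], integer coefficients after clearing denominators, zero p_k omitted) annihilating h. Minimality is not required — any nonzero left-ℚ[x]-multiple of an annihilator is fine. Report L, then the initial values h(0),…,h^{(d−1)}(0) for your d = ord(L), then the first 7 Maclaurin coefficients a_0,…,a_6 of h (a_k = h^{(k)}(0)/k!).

L = (57 + 144·x + 864·x^2 + 2304·x^3 + 2304·x^4) + (-12 - 48·x)·Dx + (1 + 8·x + 16·x^2)·Dx^2  (order 2).
h: a_k = 0, 9, 54, 117/2, -135, -19197/40, -13419/20, …
ICs: h(0) = 0, h′(0) = 9.

f: a_k = -1, 0, 9/2, 0, -27/8, 0, 81/80, …
h₀=f(r): pull back L_f along r ⇒ L₀.
Differentiate: ansatz ord ≤ ord L₀ ⇒ L.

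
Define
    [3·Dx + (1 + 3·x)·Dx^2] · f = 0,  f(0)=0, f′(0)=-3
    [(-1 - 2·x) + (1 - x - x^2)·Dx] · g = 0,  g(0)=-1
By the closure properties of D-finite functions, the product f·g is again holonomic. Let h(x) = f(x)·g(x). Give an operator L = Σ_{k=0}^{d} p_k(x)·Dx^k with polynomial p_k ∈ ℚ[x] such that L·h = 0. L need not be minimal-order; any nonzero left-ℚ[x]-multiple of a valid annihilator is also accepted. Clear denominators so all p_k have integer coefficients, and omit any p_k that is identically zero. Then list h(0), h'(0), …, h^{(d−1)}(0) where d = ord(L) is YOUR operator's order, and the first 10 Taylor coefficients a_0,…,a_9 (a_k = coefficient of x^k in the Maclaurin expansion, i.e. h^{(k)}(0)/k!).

f: a_k = 0, -3, 9/2, -9, 81/4, -243/5, 243/2, -2187/7, 6561/8, -2187, …
g: a_k = -1, -1, -2, -3, -5, -8, -13, -21, -34, -55, …
f·g: L₀ = L_f ⊗_s L_g, ord ≤ 2·1.
L = (5 + 12·x) + (-1 + 13·x + 15·x^2)·Dx + (-1 - 2·x + 4·x^2 + 3·x^3)·Dx^2  (order 2).
h: a_k = 0, 3, -3/2, 21/2, -45/4, 957/20, -849/10, 38553/140, -176301/280, 102633/56, …
ICs: h(0) = 0, h′(0) = 3.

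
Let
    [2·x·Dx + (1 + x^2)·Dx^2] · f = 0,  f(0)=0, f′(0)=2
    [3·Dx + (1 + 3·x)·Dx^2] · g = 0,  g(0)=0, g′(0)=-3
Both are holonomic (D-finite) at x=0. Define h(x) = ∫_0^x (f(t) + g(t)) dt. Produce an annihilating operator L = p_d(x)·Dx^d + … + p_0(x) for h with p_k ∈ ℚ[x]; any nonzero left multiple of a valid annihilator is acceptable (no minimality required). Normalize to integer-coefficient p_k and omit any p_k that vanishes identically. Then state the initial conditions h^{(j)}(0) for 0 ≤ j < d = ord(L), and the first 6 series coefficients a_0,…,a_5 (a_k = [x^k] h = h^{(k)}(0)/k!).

f: a_k = 0, 2, 0, -2/3, 0, 2/5, …
g: a_k = 0, -3, 9/2, -9, 81/4, -243/5, …
L₀ := lclm(L_f,L_g); ord L₀ ≤ 2+2.
∫: right-multiply L₀ by Dx.
L = (-6 - 54·x + 18·x^2 + 18·x^3)·Dx^2 + (-20 - 12·x - 48·x^2 + 36·x^3 + 36·x^4)·Dx^3 + (-3 - 7·x + 6·x^2 + 2·x^3 + 9·x^4 + 9·x^5)·Dx^4  (order 4).
h: a_k = 0, 0, -1/2, 3/2, -29/12, 81/20, …
ICs: h(0) = 0, h′(0) = 0, h′′(0) = -1, h′′′(0) = 9.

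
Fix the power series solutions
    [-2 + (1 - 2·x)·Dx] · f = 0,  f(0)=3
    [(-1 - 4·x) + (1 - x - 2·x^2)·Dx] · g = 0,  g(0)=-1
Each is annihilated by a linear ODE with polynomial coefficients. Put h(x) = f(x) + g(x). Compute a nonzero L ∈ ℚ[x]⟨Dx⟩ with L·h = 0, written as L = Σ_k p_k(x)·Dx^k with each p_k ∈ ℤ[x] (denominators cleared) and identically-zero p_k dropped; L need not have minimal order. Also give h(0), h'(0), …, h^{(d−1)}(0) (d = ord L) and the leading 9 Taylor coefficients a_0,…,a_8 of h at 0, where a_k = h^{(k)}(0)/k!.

f: a_k = 3, 6, 12, 24, 48, 96, 192, 384, 768, …
g: a_k = -1, -1, -3, -5, -11, -21, -43, -85, -171, …
f+g: L₀ = lclm(L_f,L_g), ord ≤ 1+1.
L = -4 + (-2 - 8·x)·Dx + (1 - x - 2·x^2)·Dx^2  (order 2).
h: a_k = 2, 5, 9, 19, 37, 75, 149, 299, 597, …
ICs: h(0) = 2, h′(0) = 5.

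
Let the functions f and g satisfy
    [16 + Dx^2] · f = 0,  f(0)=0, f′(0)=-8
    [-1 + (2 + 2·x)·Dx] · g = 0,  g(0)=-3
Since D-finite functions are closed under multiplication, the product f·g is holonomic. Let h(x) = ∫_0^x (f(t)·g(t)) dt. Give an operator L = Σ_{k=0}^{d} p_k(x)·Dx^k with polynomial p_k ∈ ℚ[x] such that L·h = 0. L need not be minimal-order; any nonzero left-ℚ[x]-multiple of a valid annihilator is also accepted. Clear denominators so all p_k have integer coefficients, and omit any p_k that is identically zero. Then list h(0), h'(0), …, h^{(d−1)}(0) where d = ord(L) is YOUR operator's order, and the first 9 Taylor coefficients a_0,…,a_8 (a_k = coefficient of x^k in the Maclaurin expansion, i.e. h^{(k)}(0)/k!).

f: a_k = 0, -8, 0, 64/3, 0, -256/15, 0, 2048/315, 0, …
g: a_k = -3, -3/2, 3/8, -3/16, 15/128, -21/256, 63/1024, -99/2048, 1287/32768, …
Product ⇒ symmetric product L₀, ord ≤ 2.
∫: right-multiply L₀ by Dx.
L = (67 + 128·x + 64·x^2)·Dx + (-4 - 4·x)·Dx^2 + (4 + 8·x + 4·x^2)·Dx^3  (order 3).
h: a_k = 0, 0, 12, 4, -67/4, -61/10, 4661/480, 3561/1120, -64235/21504, …
ICs: h(0) = 0, h′(0) = 0, h′′(0) = 24.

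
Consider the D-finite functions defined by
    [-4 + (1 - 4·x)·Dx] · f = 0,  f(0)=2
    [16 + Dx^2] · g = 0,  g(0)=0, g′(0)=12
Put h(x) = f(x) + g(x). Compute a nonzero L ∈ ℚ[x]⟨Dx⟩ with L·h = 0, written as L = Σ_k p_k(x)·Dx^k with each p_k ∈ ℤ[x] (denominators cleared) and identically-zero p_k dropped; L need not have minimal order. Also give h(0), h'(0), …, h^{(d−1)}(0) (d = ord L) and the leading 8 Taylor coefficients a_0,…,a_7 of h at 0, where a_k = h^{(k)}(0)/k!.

L = (448 - 512·x + 1024·x^2) + (-48 + 320·x - 768·x^2 + 1024·x^3)·Dx + (28 - 32·x + 64·x^2)·Dx^2 + (-3 + 20·x - 48·x^2 + 64·x^3)·Dx^3  (order 3).
h: a_k = 2, 20, 32, 96, 512, 10368/5, 8192, 3439616/105, …
ICs: h(0) = 2, h′(0) = 20, h′′(0) = 64.

f: a_k = 2, 8, 32, 128, 512, 2048, 8192, 32768, …
g: a_k = 0, 12, 0, -32, 0, 128/5, 0, -1024/105, …
h₀=f+g: left-lcm gives L₀, ord ≤ 3.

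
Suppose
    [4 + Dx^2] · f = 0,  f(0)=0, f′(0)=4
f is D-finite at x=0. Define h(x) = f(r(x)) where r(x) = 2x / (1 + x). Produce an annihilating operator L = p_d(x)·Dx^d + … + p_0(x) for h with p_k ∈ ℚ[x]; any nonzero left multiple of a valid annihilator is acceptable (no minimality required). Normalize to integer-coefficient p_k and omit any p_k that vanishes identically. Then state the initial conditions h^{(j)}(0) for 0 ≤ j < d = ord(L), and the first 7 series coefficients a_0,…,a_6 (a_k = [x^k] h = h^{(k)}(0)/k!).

L = 16 + (2 + 6·x + 6·x^2 + 2·x^3)·Dx + (1 + 4·x + 6·x^2 + 4·x^3 + x^4)·Dx^2  (order 2).
h: a_k = 0, 8, -8, -40/3, 56, -1544/15, 120, …
ICs: h(0) = 0, h′(0) = 8.

f: a_k = 0, 4, 0, -8/3, 0, 8/15, 0, …
f∘r: x↦r, Dx↦Dx/r' in L_f ⇒ L₀.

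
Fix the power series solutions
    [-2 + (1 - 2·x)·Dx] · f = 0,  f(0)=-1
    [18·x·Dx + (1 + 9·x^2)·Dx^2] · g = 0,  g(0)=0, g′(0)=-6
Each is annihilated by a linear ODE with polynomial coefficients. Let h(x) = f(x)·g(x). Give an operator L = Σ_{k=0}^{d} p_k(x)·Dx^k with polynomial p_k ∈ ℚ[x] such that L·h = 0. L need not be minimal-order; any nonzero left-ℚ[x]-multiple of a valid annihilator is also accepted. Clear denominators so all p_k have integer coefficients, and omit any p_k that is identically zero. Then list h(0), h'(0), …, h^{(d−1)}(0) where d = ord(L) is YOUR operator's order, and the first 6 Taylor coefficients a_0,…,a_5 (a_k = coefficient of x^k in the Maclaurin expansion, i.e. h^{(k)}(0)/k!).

f: a_k = -1, -2, -4, -8, -16, -32, …
g: a_k = 0, -6, 0, 18, 0, -486/5, …
Product ⇒ symmetric product L₀, ord ≤ 2.
L = 36·x + (4 - 18·x + 72·x^2)·Dx + (-1 + 2·x - 9·x^2 + 18·x^3)·Dx^2  (order 2).
h: a_k = 0, 6, 12, 6, 12, 606/5, …
ICs: h(0) = 0, h′(0) = 6.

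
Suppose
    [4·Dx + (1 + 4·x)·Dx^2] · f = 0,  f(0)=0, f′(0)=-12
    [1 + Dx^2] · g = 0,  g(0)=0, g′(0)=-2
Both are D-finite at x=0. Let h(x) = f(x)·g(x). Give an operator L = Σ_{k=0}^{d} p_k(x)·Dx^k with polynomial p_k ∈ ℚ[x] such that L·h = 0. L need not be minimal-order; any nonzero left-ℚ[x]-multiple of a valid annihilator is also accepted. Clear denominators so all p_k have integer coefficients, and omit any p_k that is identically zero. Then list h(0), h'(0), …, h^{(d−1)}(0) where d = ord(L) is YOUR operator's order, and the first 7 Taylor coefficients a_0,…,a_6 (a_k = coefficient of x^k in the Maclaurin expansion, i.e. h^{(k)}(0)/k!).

f: a_k = 0, -12, 24, -64, 192, -3072/5, 2048, …
g: a_k = 0, -2, 0, 1/3, 0, -1/60, 0, …
Sym-product of L_f,L_g gives L₀ (≤ ord 4).
L = (-147 - 144·x - 224·x^2 + 256·x^3 + 256·x^4) + (-56 - 160·x + 384·x^2 + 512·x^3)·Dx + (-150 - 160·x - 192·x^2 + 512·x^3 + 512·x^4)·Dx^2 + (-56 - 160·x + 384·x^2 + 512·x^3)·Dx^3 + (-3 - 16·x + 32·x^2 + 256·x^3 + 256·x^4)·Dx^4  (order 4).
h: a_k = 0, 0, 24, -48, 124, -376, 3623/3, …
ICs: h(0) = 0, h′(0) = 0, h′′(0) = 48, h′′′(0) = -288.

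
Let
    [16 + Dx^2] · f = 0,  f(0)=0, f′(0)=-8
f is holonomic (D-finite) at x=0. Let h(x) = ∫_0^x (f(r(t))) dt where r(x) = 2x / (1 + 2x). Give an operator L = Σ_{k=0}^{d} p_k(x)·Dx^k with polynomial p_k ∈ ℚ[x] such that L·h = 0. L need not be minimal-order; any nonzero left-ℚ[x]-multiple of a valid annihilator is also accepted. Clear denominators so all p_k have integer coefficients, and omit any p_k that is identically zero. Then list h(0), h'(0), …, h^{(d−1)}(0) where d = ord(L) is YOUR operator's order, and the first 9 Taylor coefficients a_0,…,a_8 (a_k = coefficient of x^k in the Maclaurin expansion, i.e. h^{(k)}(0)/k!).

f: a_k = 0, -8, 0, 64/3, 0, -256/15, 0, 2048/315, 0, …
L₀ from L_f via x↦r, Dx↦r'^{-1}Dx.
Integrate: L := L₀·Dx.
L = 64·Dx + (4 + 24·x + 48·x^2 + 32·x^3)·Dx^2 + (1 + 8·x + 24·x^2 + 32·x^3 + 16·x^4)·Dx^3  (order 3).
h: a_k = 0, 0, -8, 32/3, 80/3, -896/5, 24704/45, -7680/7, 315008/315, …
ICs: h(0) = 0, h′(0) = 0, h′′(0) = -16.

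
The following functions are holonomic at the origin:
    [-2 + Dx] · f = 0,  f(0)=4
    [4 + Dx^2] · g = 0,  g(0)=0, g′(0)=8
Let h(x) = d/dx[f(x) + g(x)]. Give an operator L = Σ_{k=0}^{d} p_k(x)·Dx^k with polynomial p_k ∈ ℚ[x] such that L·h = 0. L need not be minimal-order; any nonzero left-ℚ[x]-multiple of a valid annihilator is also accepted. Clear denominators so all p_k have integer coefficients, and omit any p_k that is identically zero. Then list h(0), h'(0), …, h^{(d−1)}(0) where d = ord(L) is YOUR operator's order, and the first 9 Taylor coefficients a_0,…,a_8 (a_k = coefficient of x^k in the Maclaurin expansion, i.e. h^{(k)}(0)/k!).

f: a_k = 4, 8, 8, 16/3, 8/3, 16/15, 16/45, 32/315, 8/315, …
g: a_k = 0, 8, 0, -16/3, 0, 16/15, 0, -32/315, 0, …
h₀=f+g: left-lcm gives L₀, ord ≤ 3.
h₀' ⇒ L via d/dx closure of L₀.
L = 8 - 4·Dx + 2·Dx^2 - Dx^3  (order 3).
h: a_k = 16, 16, 0, 32/3, 32/3, 32/15, 0, 64/315, 32/315, …
ICs: h(0) = 16, h′(0) = 16, h′′(0) = 0.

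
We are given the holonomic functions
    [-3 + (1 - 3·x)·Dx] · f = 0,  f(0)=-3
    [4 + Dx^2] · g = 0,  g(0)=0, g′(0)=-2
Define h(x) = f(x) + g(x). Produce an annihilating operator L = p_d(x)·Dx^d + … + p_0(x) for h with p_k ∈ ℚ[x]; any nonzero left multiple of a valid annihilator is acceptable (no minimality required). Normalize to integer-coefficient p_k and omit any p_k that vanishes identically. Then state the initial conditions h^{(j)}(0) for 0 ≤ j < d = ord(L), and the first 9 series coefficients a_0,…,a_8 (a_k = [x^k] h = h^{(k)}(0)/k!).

L = (348 - 144·x + 216·x^2) + (-44 + 180·x - 216·x^2 + 216·x^3)·Dx + (87 - 36·x + 54·x^2)·Dx^2 + (-11 + 45·x - 54·x^2 + 54·x^3)·Dx^3  (order 3).
h: a_k = -3, -11, -27, -239/3, -243, -10939/15, -2187, -2066707/315, -19683, …
ICs: h(0) = -3, h′(0) = -11, h′′(0) = -54.

f: a_k = -3, -9, -27, -81, -243, -729, -2187, -6561, -19683, …
g: a_k = 0, -2, 0, 4/3, 0, -4/15, 0, 8/315, 0, …
Sum ⇒ L₀ = lclm(L_f,L_g) in ℚ(x)⟨Dx⟩.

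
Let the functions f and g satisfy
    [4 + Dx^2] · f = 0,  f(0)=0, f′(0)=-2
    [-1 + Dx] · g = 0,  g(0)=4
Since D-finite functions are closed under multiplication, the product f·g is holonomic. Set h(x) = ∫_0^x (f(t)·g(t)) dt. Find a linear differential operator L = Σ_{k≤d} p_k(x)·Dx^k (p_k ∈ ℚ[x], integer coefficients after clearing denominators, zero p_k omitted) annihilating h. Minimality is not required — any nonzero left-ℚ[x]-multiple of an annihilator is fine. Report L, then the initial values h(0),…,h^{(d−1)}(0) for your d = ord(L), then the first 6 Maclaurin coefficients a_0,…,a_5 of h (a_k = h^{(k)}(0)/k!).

f: a_k = 0, -2, 0, 4/3, 0, -4/15, …
g: a_k = 4, 4, 2, 2/3, 1/6, 1/30, …
h₀=f·g: eliminate ⇒ L₀, order ≤ 2·1.
∫: right-multiply L₀ by Dx.
L = 5·Dx - 2·Dx^2 + Dx^3  (order 3).
h: a_k = 0, 0, -4, -8/3, 1/3, 4/5, …
ICs: h(0) = 0, h′(0) = 0, h′′(0) = -8.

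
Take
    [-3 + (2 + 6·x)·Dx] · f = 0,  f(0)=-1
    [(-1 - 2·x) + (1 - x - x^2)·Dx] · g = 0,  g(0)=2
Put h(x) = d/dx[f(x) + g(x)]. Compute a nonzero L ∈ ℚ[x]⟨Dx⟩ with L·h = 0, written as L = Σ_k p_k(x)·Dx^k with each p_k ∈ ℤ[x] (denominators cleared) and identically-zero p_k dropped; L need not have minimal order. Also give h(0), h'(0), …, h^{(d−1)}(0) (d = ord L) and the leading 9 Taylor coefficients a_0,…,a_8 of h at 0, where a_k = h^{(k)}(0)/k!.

f: a_k = -1, -3/2, 9/8, -27/16, 405/128, -1701/256, 15309/1024, -72171/2048, 2814669/32768, …
g: a_k = 2, 2, 4, 6, 10, 16, 26, 42, 68, …
L₀ := lclm(L_f,L_g); ord L₀ ≤ 1+1.
h=h₀': d/dx-closure on L₀ ⇒ L.
L = (-216 - 666·x - 972·x^2 - 468·x^3 - 270·x^4) + (-45 - 624·x - 2079·x^2 - 2688·x^3 - 1737·x^4 - 810·x^5)·Dx + (22 + 122·x + 146·x^2 - 162·x^3 - 426·x^4 - 474·x^5 - 180·x^6)·Dx^2  (order 2).
h: a_k = 1/2, 41/4, 207/16, 1685/32, 11975/256, 125799/512, 96915/2048, 5042893/4096, -61779465/65536, …
ICs: h(0) = 1/2, h′(0) = 41/4.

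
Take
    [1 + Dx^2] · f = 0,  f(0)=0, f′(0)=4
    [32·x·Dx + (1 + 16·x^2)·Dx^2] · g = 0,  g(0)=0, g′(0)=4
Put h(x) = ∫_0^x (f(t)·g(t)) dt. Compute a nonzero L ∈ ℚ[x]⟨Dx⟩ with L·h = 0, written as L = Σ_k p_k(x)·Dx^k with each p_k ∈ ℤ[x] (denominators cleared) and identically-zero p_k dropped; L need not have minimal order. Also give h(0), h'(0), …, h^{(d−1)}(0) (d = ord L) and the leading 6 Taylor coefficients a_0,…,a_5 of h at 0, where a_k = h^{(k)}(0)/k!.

L = (1105 + 51776·x^2 + 22016·x^4 + 16384·x^6 + 65536·x^8)·Dx + (2112·x + 35840·x^3 + 49152·x^5 + 262144·x^7)·Dx^2 + (1122 + 52352·x^2 + 27648·x^4 + 32768·x^6 + 131072·x^8)·Dx^3 + (2112·x + 35840·x^3 + 49152·x^5 + 262144·x^7)·Dx^4 + (17 + 576·x^2 + 5632·x^4 + 16384·x^6 + 65536·x^8)·Dx^5  (order 5).
h: a_k = 0, 0, 0, 16/3, 0, -88/5, …
ICs: h(0) = 0, h′(0) = 0, h′′(0) = 0, h′′′(0) = 32, h′′′′(0) = 0.

f: a_k = 0, 4, 0, -2/3, 0, 1/30, …
g: a_k = 0, 4, 0, -64/3, 0, 1024/5, …
f·g: L₀ = L_f ⊗_s L_g, ord ≤ 2·2.
Integrate: L := L₀·Dx.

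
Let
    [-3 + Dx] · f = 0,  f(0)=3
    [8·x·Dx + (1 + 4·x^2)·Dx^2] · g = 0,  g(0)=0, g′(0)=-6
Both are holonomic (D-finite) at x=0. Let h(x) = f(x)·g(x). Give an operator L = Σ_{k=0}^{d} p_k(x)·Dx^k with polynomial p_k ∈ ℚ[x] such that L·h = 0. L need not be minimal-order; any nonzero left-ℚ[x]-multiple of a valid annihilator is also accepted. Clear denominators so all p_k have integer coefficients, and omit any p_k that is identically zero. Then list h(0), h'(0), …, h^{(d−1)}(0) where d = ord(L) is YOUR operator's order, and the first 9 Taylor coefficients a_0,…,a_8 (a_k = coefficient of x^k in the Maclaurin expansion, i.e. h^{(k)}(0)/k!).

f: a_k = 3, 9, 27/2, 27/2, 81/8, 243/40, 243/80, 729/560, 2187/4480, …
g: a_k = 0, -6, 0, 8, 0, -96/5, 0, 384/7, 0, …
Sym-product of L_f,L_g gives L₀ (≤ ord 2).
L = (9 - 24·x + 36·x^2) + (-6 + 8·x - 24·x^2)·Dx + (1 + 4·x^2)·Dx^2  (order 2).
h: a_k = 0, -18, -54, -57, -9, -207/20, -405/4, -8919/280, 15417/56, …
ICs: h(0) = 0, h′(0) = -18.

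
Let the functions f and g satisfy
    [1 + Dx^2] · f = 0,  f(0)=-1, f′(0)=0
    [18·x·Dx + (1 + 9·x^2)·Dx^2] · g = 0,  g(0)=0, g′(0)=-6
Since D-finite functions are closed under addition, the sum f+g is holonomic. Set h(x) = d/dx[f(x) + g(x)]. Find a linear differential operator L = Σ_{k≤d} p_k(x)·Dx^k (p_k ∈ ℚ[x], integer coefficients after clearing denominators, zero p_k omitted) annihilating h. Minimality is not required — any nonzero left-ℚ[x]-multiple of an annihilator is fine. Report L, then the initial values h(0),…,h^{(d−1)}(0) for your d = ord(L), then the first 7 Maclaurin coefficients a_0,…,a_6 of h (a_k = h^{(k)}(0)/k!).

f: a_k = -1, 0, 1/2, 0, -1/24, 0, 1/720, …
g: a_k = 0, -6, 0, 18, 0, -486/5, 0, …
L₀ := lclm(L_f,L_g); ord L₀ ≤ 2+2.
h=h₀': d/dx-closure on L₀ ⇒ L.
L = (-1926·x + 17820·x^3 + 1458·x^5) + (-17 + 351·x^2 + 4617·x^4 + 729·x^6)·Dx + (-1926·x + 17820·x^3 + 1458·x^5)·Dx^2 + (-17 + 351·x^2 + 4617·x^4 + 729·x^6)·Dx^3  (order 3).
h: a_k = -6, 1, 54, -1/6, -486, 1/120, 4374, …
ICs: h(0) = -6, h′(0) = 1, h′′(0) = 108.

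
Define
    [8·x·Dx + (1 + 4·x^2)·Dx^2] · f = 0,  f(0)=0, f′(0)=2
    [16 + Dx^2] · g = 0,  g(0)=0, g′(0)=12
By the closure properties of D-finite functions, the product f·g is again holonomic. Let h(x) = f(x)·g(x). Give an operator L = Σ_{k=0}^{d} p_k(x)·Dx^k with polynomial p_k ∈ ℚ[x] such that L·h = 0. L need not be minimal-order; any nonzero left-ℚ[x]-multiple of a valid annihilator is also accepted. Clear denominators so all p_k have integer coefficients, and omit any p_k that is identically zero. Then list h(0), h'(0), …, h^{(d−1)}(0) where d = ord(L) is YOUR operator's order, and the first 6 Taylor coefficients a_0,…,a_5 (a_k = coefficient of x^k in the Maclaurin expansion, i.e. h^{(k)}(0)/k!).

f: a_k = 0, 2, 0, -8/3, 0, 32/5, …
g: a_k = 0, 12, 0, -32, 0, 128/5, …
L₀ := L_f ⊗_s L_g (sym. prod.), ord ≤ 4.
L = (2560 + 29696·x^2 + 118784·x^4 + 262144·x^6 + 262144·x^8) + (1536·x + 14336·x^3 + 49152·x^5 + 65536·x^7)·Dx + (240 + 3008·x^2 + 13824·x^4 + 32768·x^6 + 32768·x^8)·Dx^2 + (96·x + 896·x^3 + 3072·x^5 + 4096·x^7)·Dx^3 + (5 + 72·x^2 + 400·x^4 + 1024·x^6 + 1024·x^8)·Dx^4  (order 4).
h: a_k = 0, 0, 24, 0, -96, 0, …
ICs: h(0) = 0, h′(0) = 0, h′′(0) = 48, h′′′(0) = 0.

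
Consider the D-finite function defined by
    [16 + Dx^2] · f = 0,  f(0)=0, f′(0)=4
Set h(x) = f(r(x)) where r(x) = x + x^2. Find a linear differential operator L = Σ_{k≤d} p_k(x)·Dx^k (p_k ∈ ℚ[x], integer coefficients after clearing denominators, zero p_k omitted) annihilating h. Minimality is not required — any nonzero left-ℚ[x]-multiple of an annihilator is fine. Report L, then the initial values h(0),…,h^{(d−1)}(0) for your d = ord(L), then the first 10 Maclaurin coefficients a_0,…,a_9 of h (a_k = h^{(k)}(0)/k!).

f: a_k = 0, 4, 0, -32/3, 0, 128/15, 0, -1024/315, 0, 2048/2835, …
f∘r: x↦r, Dx↦Dx/r' in L_f ⇒ L₀.
L = (16 + 96·x + 192·x^2 + 128·x^3) - 2·Dx + (1 + 2·x)·Dx^2  (order 2).
h: a_k = 0, 4, 4, -32/3, -32, -352/15, 32, 25856/315, 2816/45, -70528/2835, …
ICs: h(0) = 0, h′(0) = 4.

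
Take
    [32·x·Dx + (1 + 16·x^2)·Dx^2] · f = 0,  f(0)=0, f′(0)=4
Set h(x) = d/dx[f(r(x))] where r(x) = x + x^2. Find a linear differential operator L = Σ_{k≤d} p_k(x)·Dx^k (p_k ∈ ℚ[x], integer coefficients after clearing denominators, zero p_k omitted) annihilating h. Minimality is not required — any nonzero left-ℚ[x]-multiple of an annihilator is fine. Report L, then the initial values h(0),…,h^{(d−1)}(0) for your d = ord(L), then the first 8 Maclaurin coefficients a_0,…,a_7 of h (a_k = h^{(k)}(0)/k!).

f: a_k = 0, 4, 0, -64/3, 0, 1024/5, 0, -16384/7, …
Change of var in L_f (x↦r) gives L₀.
Differentiate: ansatz ord ≤ ord L₀ ⇒ L.
L = (-2 + 32·x + 128·x^2 + 192·x^3 + 96·x^4) + (1 + 2·x + 16·x^2 + 64·x^3 + 80·x^4 + 32·x^5)·Dx  (order 1).
h: a_k = 4, 8, -64, -256, 704, 6016, -2048, -114688, …
ICs: h(0) = 4.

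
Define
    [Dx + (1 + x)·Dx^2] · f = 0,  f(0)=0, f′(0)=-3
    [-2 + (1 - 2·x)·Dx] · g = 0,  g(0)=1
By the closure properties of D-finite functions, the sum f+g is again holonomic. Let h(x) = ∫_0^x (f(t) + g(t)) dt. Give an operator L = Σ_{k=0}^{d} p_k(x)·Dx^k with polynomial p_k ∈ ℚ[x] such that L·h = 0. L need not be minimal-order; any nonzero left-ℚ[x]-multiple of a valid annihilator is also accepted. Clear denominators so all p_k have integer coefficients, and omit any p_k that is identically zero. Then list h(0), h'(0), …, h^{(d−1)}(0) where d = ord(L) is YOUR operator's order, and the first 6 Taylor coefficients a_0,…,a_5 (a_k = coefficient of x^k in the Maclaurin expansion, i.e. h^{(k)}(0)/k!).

L = (-32 - 8·x)·Dx^2 + (-22 - 56·x - 16·x^2)·Dx^3 + (5 - 3·x - 12·x^2 - 4·x^3)·Dx^4  (order 4).
h: a_k = 0, 1, -1/2, 11/6, 7/4, 67/20, …
ICs: h(0) = 0, h′(0) = 1, h′′(0) = -1, h′′′(0) = 11.

f: a_k = 0, -3, 3/2, -1, 3/4, -3/5, …
g: a_k = 1, 2, 4, 8, 16, 32, …
Weyl lclm of L_f,L_g ⇒ L₀ (ord ≤ 3).
∫: right-multiply L₀ by Dx.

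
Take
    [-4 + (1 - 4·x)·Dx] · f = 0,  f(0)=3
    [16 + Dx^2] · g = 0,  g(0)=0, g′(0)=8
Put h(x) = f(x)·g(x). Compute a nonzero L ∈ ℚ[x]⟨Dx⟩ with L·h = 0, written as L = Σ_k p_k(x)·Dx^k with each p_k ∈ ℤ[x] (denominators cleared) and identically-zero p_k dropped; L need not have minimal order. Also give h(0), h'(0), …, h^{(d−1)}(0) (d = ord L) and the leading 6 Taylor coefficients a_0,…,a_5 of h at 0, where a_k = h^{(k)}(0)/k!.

f: a_k = 3, 12, 48, 192, 768, 3072, …
g: a_k = 0, 8, 0, -64/3, 0, 256/15, …
h₀=f·g: eliminate ⇒ L₀, order ≤ 1·2.
L = (-16 + 64·x) + 8·Dx + (-1 + 4·x)·Dx^2  (order 2).
h: a_k = 0, 24, 96, 320, 1280, 25856/5, …
ICs: h(0) = 0, h′(0) = 24.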